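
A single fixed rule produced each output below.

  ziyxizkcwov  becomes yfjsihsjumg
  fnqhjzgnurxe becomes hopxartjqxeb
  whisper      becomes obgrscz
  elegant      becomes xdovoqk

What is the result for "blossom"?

ywlvycc

The transformation: shift every letter 10 places forward in the alphabet (wrapping around), then move the last 2 characters to the front (rotate right by 2).
For "blossom", step one produces "lvyccyw"; step two turns that into "ywlvycc".
(Check on "fnqhjzgnurxe": → "pxartjqxebho" → "hopxartjqxeb" ✓)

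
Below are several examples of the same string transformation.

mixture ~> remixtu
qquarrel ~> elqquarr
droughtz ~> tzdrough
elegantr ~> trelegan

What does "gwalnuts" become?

In each case the input is transformed by: move the last 2 characters to the front (rotate right by 2).
Doing the same to "gwalnuts": "tsgwalnu".

tsgwalnu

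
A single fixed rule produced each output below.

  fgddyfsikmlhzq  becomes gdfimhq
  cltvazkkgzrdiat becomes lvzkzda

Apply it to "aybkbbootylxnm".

Each output is the input with this applied: keep every other character starting from the second (positions 2nd, 4th, 6th, ...).
On "aybkbbootylxnm" that produces "ykboyxm".

ykboyxm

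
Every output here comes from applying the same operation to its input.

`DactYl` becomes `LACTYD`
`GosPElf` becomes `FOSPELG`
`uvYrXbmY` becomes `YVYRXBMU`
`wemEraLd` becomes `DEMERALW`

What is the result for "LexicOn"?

NEXICOL

Each output is the input with this applied: swap the first and last characters, then convert every letter to uppercase.
Applying both steps to "LexicOn": "nexicOL", then "NEXICOL".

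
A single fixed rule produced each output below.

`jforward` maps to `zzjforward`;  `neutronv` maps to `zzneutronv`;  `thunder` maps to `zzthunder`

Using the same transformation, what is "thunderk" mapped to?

What's happening: prepend "zz".
On "thunderk" that produces "zzthunderk".

zzthunderk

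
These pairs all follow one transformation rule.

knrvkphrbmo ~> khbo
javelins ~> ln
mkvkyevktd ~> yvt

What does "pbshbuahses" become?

bass

Each output is the input with this applied: delete the first 3 characters, then keep every other character starting from the second (positions 2nd, 4th, 6th, ...).
Starting from "pbshbuahses": after the first operation, "hbuahses"; after the second, "bass".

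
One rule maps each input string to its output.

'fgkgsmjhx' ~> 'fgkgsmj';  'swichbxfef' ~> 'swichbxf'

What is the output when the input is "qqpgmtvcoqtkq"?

Rule — delete the last 2 characters.
So "qqpgmtvcoqtkq" becomes "qqpgmtvcoqt".

qqpgmtvcoqt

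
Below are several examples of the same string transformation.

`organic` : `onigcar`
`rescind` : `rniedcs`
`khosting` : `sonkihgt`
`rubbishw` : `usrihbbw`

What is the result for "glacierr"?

Looking at the pairs, the operation is to sort the characters into reverse alphabetical order, then move the first character to the end.
For "glacierr", step one produces "rrligeca"; step two turns that into "rligecar".

rligecar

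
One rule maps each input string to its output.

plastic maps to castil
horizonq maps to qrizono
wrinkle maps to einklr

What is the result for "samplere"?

In each case the input is transformed by: delete the first character, then swap the first and last characters.
"samplere" → "emplera".

emplera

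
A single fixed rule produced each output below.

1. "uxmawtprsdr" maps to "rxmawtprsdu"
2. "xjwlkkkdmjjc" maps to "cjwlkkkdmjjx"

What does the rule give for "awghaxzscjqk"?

The pattern: swap the first and last characters.
So "awghaxzscjqk" becomes "kwghaxzscjqa".

kwghaxzscjqa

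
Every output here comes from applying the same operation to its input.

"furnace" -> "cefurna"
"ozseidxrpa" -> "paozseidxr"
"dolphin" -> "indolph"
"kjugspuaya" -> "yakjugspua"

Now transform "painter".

erpaint

The pattern: move the last 2 characters to the front (rotate right by 2).
On "painter" that produces "erpaint".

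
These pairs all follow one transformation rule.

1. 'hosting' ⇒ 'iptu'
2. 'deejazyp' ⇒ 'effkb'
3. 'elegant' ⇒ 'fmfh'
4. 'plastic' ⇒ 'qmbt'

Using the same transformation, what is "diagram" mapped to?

ejbh

What's happening: delete the last 3 characters, then shift every letter 1 place forward in the alphabet (wrapping around).
For "diagram", step one produces "diag"; step two turns that into "ejbh".
(Check on "hosting": → "host" → "iptu" ✓)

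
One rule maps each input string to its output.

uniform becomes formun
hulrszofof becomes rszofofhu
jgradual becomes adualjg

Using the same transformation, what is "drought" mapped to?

ughtdr

Each output is the input with this applied: move the first 3 characters to the end (rotate left by 3), then delete the last character.
Applying both steps to "drought": "ughtdro", then "ughtdr".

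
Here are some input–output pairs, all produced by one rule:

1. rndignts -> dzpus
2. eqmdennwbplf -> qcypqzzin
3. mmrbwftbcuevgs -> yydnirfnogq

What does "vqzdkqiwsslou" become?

hclpwcuiee

Rule — shift every letter 12 places forward in the alphabet (wrapping around), then delete the last 3 characters.
Working it through for "vqzdkqiwsslou": intermediate "hclpwcuieexag", final "hclpwcuiee".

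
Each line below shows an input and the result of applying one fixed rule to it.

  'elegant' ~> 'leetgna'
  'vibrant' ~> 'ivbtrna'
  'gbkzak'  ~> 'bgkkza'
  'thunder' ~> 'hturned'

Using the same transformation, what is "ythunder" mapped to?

Each output is the input with this applied: move the first character to the end, then take characters alternately from the front and the back (1st, last, 2nd, 2nd-last, ...).
Applying both steps to "ythunder": "thundery", then "tyhruend".

tyhruend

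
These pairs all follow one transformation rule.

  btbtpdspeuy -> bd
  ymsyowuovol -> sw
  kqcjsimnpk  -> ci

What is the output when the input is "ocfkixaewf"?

The rule is to delete the last 3 characters, then keep one character in every 3, starting at position 3 (positions 3rd, 6th, 9th, ...).
For "ocfkixaewf", step one produces "ocfkixa"; step two turns that into "fx".

fx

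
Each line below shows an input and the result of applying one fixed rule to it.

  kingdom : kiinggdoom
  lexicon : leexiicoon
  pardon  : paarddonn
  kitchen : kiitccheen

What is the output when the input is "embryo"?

emmbrryoo

The transformation: repeat every character 3 times, then keep every other character starting from the second (positions 2nd, 4th, 6th, ...).
Doing the same to "embryo": "emmbrryoo".
(Check on "lexicon": → "llleeexxxiiicccooonnn" → "leexiicoon" ✓)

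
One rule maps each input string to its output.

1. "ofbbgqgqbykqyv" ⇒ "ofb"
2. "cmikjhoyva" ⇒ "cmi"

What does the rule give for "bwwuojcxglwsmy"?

Looking at the pairs, the operation is to keep only the first 3 characters.
Doing the same to "bwwuojcxglwsmy": "bww".

bww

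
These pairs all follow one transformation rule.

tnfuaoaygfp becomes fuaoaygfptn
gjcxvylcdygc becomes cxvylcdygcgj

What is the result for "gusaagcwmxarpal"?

saagcwmxarpalgu

The rule is to move the first 2 characters to the end (rotate left by 2).
So "gusaagcwmxarpal" becomes "saagcwmxarpalgu".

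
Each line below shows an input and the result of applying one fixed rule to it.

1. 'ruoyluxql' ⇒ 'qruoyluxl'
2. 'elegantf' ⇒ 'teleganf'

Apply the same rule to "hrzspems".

mhrzspes

In each case the input is transformed by: move the last character to the front, then swap the first and last characters.
"hrzspems" → "mhrzspes".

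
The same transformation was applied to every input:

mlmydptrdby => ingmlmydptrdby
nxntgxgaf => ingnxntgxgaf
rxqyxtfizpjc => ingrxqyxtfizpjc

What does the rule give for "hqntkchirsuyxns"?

inghqntkchirsuyxns

Looking at the pairs, the operation is to prepend "ing".
So "hqntkchirsuyxns" becomes "inghqntkchirsuyxns".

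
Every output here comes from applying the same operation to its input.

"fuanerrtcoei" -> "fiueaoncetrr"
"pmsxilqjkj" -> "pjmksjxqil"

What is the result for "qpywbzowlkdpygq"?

Looking at the pairs, the operation is to take characters alternately from the front and the back (1st, last, 2nd, 2nd-last, ...).
Applying that to "qpywbzowlkdpygq" gives "qqpgyywpbdzkolw".

qqpgyywpbdzkolw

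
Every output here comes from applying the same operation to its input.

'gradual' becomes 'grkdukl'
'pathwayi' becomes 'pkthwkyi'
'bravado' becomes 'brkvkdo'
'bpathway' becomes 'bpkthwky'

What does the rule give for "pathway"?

pkthwky

What's happening: replace every "a" with "k".
So "pathway" becomes "pkthwky".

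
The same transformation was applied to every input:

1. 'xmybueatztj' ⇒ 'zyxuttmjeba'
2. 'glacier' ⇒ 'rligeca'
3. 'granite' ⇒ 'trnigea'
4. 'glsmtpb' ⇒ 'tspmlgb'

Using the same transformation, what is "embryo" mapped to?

Each output is the input with this applied: sort the characters into reverse alphabetical order.
So "embryo" becomes "yromeb".

yromeb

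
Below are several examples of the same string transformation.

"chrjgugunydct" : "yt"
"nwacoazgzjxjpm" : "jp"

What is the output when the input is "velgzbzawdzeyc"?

dy

Looking at the pairs, the operation is to keep one character in every 3, starting at position 1 (positions 1st, 4th, 7th, ...), then delete the first 3 characters.
"velgzbzawdzeyc" → "vgzdy" → "dy".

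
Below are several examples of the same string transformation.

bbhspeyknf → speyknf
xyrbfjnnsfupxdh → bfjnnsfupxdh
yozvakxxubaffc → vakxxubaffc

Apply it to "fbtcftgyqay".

cftgyqay

Rule — delete the first 3 characters.
Applying that to "fbtcftgyqay" gives "cftgyqay".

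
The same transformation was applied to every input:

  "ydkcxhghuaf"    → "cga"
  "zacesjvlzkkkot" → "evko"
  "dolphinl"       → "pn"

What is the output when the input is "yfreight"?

eh

The transformation: move the first character to the end, then keep one character in every 3, starting at position 3 (positions 3rd, 6th, 9th, ...).
Starting from "yfreight": after the first operation, "freighty"; after the second, "eh".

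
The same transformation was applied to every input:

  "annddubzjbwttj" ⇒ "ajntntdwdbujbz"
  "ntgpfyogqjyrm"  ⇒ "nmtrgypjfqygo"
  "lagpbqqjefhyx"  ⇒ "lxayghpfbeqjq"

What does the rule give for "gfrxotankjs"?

The rule is to take characters alternately from the front and the back (1st, last, 2nd, 2nd-last, ...).
"gfrxotankjs" → "gsfjrkxnoat".

gsfjrkxnoat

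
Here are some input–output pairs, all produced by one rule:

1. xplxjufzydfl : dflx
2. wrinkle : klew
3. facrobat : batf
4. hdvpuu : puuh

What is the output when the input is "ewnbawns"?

wnse

The rule is to move the last 3 characters to the front (rotate right by 3), then keep only the first 4 characters.
Working it through for "ewnbawns": intermediate "wnsewnba", final "wnse".
(Check on "wrinkle": → "klewrin" → "klew" ✓)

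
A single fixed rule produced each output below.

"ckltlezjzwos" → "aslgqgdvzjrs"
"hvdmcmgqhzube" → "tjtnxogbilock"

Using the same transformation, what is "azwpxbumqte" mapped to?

Rule — shift every letter 7 places forward in the alphabet (wrapping around), then move the first 3 characters to the end (rotate left by 3).
Starting from "azwpxbumqte": after the first operation, "hgdweibtxal"; after the second, "weibtxalhgd".

weibtxalhgd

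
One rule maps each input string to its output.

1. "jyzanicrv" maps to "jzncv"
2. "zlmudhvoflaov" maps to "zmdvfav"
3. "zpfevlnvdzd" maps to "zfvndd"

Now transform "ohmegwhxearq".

omgher

The transformation: keep every other character starting from the first (positions 1st, 3rd, 5th, ...).
On "ohmegwhxearq" that produces "omgher".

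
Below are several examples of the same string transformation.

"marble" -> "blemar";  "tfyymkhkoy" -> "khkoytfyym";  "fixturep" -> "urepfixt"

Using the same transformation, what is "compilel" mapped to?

In each case the input is transformed by: swap the front and back halves of the string.
Doing the same to "compilel": "ilelcomp".

ilelcomp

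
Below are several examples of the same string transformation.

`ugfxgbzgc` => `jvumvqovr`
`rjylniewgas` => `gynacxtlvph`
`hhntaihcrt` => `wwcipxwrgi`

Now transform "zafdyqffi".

What's happening: shift every letter 11 places backward in the alphabet (wrapping around).
Applying that to "zafdyqffi" gives "opusnfuux".

opusnfuux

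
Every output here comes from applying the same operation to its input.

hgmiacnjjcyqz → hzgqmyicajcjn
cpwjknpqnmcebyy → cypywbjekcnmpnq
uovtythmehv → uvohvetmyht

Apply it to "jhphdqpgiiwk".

The transformation: take characters alternately from the front and the back (1st, last, 2nd, 2nd-last, ...).
Doing the same to "jhphdqpgiiwk": "jkhwpihidgqp".

jkhwpihidgqp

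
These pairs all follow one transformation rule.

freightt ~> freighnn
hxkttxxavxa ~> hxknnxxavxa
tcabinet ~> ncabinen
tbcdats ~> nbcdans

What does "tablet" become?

What's happening: replace every "t" with "n".
Applying that to "tablet" gives "nablen".

nablen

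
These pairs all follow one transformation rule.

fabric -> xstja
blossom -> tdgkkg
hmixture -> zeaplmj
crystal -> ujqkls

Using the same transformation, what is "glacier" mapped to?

ydsuaw

Rule — delete the last character, then shift every letter 8 places backward in the alphabet (wrapping around).
Applying both steps to "glacier": "glacie", then "ydsuaw".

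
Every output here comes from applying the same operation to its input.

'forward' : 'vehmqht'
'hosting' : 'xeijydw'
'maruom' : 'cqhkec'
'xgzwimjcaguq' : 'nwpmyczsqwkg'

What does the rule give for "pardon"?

fqhted

The pattern: shift every letter 10 places backward in the alphabet (wrapping around).
For "pardon" the result is "fqhted".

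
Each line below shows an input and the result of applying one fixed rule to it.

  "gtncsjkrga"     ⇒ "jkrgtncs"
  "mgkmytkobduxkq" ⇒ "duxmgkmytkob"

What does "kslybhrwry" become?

In each case the input is transformed by: delete the last 2 characters, then move the last 3 characters to the front (rotate right by 3).
Applying both steps to "kslybhrwry": "kslybhrw", then "hrwkslyb".

hrwkslyb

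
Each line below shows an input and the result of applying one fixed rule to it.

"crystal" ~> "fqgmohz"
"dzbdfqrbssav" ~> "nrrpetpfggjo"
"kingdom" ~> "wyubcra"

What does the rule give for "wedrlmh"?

skfrazv

In each case the input is transformed by: swap each adjacent pair of characters (1↔2, 3↔4, ...), then shift every letter 12 places backward in the alphabet (wrapping around).
Starting from "wedrlmh": after the first operation, "ewrdmlh"; after the second, "skfrazv".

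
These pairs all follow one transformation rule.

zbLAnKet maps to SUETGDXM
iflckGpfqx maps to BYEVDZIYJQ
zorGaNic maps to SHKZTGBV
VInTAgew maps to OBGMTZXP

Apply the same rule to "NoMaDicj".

In each case the input is transformed by: shift every letter 7 places backward in the alphabet (wrapping around), then convert every letter to uppercase.
So "NoMaDicj" becomes "GHFTWBVC".
(Check on "iflckGpfqx": → "byevdZiyjq" → "BYEVDZIYJQ" ✓)

GHFTWBVC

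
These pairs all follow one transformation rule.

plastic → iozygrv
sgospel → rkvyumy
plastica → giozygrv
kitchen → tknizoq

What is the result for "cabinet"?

Each output is the input with this applied: shift every letter 6 places forward in the alphabet (wrapping around), then reverse the string.
"cabinet" → "ighotkz" → "zktohgi".

zktohgi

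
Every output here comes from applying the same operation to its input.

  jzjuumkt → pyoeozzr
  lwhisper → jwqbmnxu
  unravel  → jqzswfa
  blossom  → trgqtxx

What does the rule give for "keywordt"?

The pattern: shift every letter 5 places forward in the alphabet (wrapping around), then move the last 2 characters to the front (rotate right by 2).
For "keywordt", step one produces "pjdbtwiy"; step two turns that into "iypjdbtw".

iypjdbtw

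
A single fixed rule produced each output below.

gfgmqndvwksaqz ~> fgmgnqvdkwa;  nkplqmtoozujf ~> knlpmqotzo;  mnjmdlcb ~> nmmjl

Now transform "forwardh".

The transformation: swap each adjacent pair of characters (1↔2, 3↔4, ...), then delete the last 3 characters.
Starting from "forwardh": after the first operation, "ofwrrahd"; after the second, "ofwrr".

ofwrr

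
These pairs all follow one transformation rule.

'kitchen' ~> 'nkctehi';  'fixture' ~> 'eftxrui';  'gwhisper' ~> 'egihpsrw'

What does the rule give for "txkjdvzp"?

Each output is the input with this applied: swap each adjacent pair of characters (1↔2, 3↔4, ...), then swap the first and last characters.
On "txkjdvzp": the first step gives "xtjkvdpz", and the second then gives "ztjkvdpx".

ztjkvdpx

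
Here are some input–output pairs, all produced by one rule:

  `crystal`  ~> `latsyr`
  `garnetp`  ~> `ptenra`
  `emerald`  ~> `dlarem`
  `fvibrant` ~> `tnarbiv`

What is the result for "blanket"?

In each case the input is transformed by: delete the first character, then reverse the string.
Applying both steps to "blanket": "lanket", then "teknal".

teknal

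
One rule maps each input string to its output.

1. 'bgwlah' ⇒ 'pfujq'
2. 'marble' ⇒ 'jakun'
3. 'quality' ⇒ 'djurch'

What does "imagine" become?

vjprwn

Each output is the input with this applied: shift every letter 9 places forward in the alphabet (wrapping around), then delete the first character.
Applying both steps to "imagine": "rvjprwn", then "vjprwn".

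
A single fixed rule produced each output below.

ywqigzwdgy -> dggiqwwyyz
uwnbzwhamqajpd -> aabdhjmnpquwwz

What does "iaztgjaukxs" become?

The rule is to sort the characters into alphabetical order.
"iaztgjaukxs" → "aagijkstuxz".

aagijkstuxz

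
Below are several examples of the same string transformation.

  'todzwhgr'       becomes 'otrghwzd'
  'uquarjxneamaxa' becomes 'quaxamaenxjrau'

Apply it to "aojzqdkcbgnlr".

oarlngbckdqzj

The pattern: move the first 2 characters to the end (rotate left by 2), then reverse the string.
For "aojzqdkcbgnlr" the result is "oarlngbckdqzj".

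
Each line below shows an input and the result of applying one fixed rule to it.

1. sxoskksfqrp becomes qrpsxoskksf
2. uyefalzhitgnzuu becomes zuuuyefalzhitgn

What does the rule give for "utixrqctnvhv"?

vhvutixrqctn

What's happening: move the last 3 characters to the front (rotate right by 3).
On "utixrqctnvhv" that produces "vhvutixrqctn".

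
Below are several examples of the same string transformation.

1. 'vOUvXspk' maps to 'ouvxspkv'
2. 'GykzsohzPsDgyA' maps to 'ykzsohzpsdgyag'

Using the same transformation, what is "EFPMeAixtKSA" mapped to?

What's happening: move the first character to the end, then convert every letter to lowercase.
Working it through for "EFPMeAixtKSA": intermediate "FPMeAixtKSAE", final "fpmeaixtksae".

fpmeaixtksae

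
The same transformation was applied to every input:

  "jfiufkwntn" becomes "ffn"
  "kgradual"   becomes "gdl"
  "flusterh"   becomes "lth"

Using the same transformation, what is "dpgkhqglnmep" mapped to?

phle

The pattern: keep one character in every 3, starting at position 2 (positions 2nd, 5th, 8th, ...).
Applying that to "dpgkhqglnmep" gives "phle".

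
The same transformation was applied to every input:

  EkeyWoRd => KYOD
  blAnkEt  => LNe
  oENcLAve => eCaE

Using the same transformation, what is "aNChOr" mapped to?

Looking at the pairs, the operation is to flip the case of every letter, then keep every other character starting from the second (positions 2nd, 4th, 6th, ...).
Applying both steps to "aNChOr": "AncHoR", then "nHR".
(Check on "EkeyWoRd": → "eKEYwOrD" → "KYOD" ✓)

nHR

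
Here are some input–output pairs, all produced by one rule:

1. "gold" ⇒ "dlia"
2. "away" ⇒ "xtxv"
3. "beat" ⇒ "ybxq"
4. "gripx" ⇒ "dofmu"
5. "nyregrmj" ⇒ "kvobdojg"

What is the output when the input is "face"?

cxzb

Rule — shift every letter 3 places backward in the alphabet (wrapping around).
So "face" becomes "cxzb".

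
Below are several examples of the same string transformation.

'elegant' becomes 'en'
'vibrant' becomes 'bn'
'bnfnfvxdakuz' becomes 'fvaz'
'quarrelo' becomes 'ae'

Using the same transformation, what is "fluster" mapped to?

ue

Rule — keep one character in every 3, starting at position 3 (positions 3rd, 6th, 9th, ...).
On "fluster" that produces "ue".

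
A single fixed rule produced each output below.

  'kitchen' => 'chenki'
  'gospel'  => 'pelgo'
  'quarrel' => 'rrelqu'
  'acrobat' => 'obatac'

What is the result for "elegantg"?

gantgel

Rule — move the first 3 characters to the end (rotate left by 3), then delete the last character.
Working it through for "elegantg": intermediate "gantgele", final "gantgel".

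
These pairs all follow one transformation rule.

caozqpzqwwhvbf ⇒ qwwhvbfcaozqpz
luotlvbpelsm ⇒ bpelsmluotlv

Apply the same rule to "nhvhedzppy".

The transformation: swap the front and back halves of the string.
For "nhvhedzppy" the result is "dzppynhvhe".

dzppynhvhe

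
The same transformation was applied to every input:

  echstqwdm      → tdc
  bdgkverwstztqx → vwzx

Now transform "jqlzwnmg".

The transformation: move the first 2 characters to the end (rotate left by 2), then keep one character in every 3, starting at position 3 (positions 3rd, 6th, 9th, ...).
"jqlzwnmg" → "lzwnmgjq" → "wg".

wg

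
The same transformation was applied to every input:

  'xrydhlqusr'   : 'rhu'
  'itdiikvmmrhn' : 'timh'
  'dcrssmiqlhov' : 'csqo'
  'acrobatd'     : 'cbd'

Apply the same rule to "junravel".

In each case the input is transformed by: keep one character in every 3, starting at position 2 (positions 2nd, 5th, 8th, ...).
"junravel" → "ual".

ual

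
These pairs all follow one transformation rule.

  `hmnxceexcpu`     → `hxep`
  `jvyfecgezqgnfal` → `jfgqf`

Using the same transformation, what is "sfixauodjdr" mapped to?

sxod

Looking at the pairs, the operation is to keep one character in every 3, starting at position 1 (positions 1st, 4th, 7th, ...).
Doing the same to "sfixauodjdr": "sxod".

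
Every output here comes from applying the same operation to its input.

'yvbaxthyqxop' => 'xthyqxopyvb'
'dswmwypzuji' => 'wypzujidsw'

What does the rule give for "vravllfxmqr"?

The transformation: move the first 3 characters to the end (rotate left by 3), then delete the first character.
Working it through for "vravllfxmqr": intermediate "vllfxmqrvra", final "llfxmqrvra".

llfxmqrvra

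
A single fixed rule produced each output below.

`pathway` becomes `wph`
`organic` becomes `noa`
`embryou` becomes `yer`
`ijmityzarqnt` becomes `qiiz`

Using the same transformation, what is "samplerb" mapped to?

esp

The rule is to move the last 3 characters to the front (rotate right by 3), then keep one character in every 3, starting at position 1 (positions 1st, 4th, 7th, ...).
"samplerb" → "esp".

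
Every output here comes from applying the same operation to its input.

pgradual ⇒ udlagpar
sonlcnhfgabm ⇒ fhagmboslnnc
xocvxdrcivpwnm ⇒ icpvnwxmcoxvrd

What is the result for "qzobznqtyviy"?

tqvyyizqbonz

The rule is to swap the front and back halves of the string, then swap each adjacent pair of characters (1↔2, 3↔4, ...).
Starting from "qzobznqtyviy": after the first operation, "qtyviyqzobzn"; after the second, "tqvyyizqbonz".
(Check on "pgradual": → "dualpgra" → "udlagpar" ✓)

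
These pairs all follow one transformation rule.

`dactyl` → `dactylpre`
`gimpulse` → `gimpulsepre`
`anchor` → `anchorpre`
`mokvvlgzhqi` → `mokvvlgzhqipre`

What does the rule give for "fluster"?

flusterpre

What's happening: append "pre".
Applying that to "fluster" gives "flusterpre".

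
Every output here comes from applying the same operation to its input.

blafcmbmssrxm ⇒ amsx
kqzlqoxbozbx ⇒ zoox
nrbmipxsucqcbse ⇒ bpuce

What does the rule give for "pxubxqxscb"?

The rule is to keep one character in every 3, starting at position 3 (positions 3rd, 6th, 9th, ...).
On "pxubxqxscb" that produces "uqc".

uqc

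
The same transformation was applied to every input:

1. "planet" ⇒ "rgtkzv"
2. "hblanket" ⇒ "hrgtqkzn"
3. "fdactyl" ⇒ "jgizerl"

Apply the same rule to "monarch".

What's happening: move the first character to the end, then shift every letter 6 places forward in the alphabet (wrapping around).
Starting from "monarch": after the first operation, "onarchm"; after the second, "utgxins".
(Check on "planet": → "lanetp" → "rgtkzv" ✓)

utgxins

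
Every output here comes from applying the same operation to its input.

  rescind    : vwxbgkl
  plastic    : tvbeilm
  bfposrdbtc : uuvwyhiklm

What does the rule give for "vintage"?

txzbgmo

Rule — sort the characters into alphabetical order, then shift every letter 7 places backward in the alphabet (wrapping around).
On "vintage": the first step gives "aegintv", and the second then gives "txzbgmo".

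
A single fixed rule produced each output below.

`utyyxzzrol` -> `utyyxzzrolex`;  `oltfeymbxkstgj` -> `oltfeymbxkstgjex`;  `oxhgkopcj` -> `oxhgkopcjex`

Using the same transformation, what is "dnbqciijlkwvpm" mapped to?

What's happening: append "ex".
For "dnbqciijlkwvpm" the result is "dnbqciijlkwvpmex".

dnbqciijlkwvpmex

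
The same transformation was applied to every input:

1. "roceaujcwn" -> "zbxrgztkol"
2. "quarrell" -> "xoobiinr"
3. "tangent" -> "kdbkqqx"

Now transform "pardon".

oalkmx

Each output is the input with this applied: move the first 2 characters to the end (rotate left by 2), then shift every letter 3 places backward in the alphabet (wrapping around).
Working it through for "pardon": intermediate "rdonpa", final "oalkmx".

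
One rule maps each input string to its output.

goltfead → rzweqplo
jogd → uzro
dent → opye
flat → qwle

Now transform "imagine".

The transformation: shift every letter 11 places forward in the alphabet (wrapping around).
Doing the same to "imagine": "txlrtyp".

txlrtyp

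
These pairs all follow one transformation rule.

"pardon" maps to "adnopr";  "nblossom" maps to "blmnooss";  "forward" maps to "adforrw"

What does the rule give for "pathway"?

The rule is to sort the characters into alphabetical order.
On "pathway" that produces "aahptwy".

aahptwy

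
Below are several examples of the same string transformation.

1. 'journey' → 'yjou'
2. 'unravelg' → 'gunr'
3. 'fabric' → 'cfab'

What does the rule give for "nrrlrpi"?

Rule — move the first 3 characters to the end (rotate left by 3), then keep only the last 4 characters.
Working it through for "nrrlrpi": intermediate "lrpinrr", final "inrr".
(Check on "fabric": → "ricfab" → "cfab" ✓)

inrr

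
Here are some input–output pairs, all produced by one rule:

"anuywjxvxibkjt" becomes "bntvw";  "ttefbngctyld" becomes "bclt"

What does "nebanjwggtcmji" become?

cegin

The pattern: keep one character in every 3, starting at position 2 (positions 2nd, 5th, 8th, ...), then sort the characters into alphabetical order.
Applying both steps to "nebanjwggtcmji": "engci", then "cegin".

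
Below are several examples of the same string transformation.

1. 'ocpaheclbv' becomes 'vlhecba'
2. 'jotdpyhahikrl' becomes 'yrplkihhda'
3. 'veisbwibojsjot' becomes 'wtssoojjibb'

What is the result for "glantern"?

The transformation: delete the first 3 characters, then sort the characters into reverse alphabetical order.
Starting from "glantern": after the first operation, "ntern"; after the second, "trnne".
(Check on "ocpaheclbv": → "aheclbv" → "vlhecba" ✓)

trnne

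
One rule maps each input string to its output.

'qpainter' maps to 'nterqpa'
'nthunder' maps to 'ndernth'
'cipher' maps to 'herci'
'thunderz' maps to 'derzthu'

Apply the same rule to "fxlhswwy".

swwyfxl

Rule — swap the front and back halves of the string, then delete the last character.
Starting from "fxlhswwy": after the first operation, "swwyfxlh"; after the second, "swwyfxl".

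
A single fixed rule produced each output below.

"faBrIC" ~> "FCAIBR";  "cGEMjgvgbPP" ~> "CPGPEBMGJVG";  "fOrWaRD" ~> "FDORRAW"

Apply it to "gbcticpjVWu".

GUBWCVTJIPC

What's happening: take characters alternately from the front and the back (1st, last, 2nd, 2nd-last, ...), then convert every letter to uppercase.
"gbcticpjVWu" → "gubWcVtjipc" → "GUBWCVTJIPC".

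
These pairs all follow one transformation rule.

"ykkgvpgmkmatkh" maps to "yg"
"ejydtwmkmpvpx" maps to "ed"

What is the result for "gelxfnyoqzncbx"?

gx

The pattern: keep one character in every 3, starting at position 1 (positions 1st, 4th, 7th, ...), then delete the last 3 characters.
For "gelxfnyoqzncbx", step one produces "gxyzb"; step two turns that into "gx".
(Check on "ykkgvpgmkmatkh": → "yggmk" → "yg" ✓)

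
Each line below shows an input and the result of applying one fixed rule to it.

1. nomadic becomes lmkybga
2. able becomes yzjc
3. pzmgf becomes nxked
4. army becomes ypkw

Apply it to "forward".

dmpuypb

Looking at the pairs, the operation is to shift every letter 2 places backward in the alphabet (wrapping around).
"forward" → "dmpuypb".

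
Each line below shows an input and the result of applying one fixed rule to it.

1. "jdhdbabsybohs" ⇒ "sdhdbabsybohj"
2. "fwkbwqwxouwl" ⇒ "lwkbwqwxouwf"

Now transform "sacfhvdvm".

Looking at the pairs, the operation is to swap the first and last characters.
"sacfhvdvm" → "macfhvdvs".

macfhvdvs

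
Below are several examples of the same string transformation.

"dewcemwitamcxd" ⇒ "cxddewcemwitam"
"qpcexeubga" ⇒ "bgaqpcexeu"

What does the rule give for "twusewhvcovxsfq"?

The pattern: move the last 3 characters to the front (rotate right by 3).
Applying that to "twusewhvcovxsfq" gives "sfqtwusewhvcovx".

sfqtwusewhvcovx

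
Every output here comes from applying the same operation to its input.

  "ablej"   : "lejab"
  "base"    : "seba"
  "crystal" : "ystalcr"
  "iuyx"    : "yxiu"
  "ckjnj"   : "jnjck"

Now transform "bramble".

In each case the input is transformed by: move the first 2 characters to the end (rotate left by 2).
"bramble" → "amblebr".

amblebr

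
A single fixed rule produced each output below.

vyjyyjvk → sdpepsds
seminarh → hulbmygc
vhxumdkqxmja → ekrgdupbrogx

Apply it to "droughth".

In each case the input is transformed by: swap the front and back halves of the string, then shift every letter 6 places backward in the alphabet (wrapping around).
For "droughth", step one produces "ghthdrou"; step two turns that into "abnbxlio".
(Check on "seminarh": → "narhsemi" → "hulbmygc" ✓)

abnbxlio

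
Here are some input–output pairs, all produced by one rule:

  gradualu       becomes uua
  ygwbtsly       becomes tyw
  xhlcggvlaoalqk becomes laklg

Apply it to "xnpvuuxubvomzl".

Rule — swap the front and back halves of the string, then keep one character in every 3, starting at position 1 (positions 1st, 4th, 7th, ...).
Working it through for "xnpvuuxubvomzl": intermediate "ubvomzlxnpvuux", final "uolpu".

uolpu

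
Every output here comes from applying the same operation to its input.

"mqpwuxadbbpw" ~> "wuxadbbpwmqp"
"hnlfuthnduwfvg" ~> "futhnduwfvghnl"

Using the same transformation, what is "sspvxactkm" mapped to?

vxactkmssp

What's happening: move the first 3 characters to the end (rotate left by 3).
"sspvxactkm" → "vxactkmssp".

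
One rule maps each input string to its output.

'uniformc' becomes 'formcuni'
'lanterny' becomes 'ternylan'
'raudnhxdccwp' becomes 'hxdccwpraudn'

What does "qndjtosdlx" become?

In each case the input is transformed by: swap the front and back halves of the string, then move the last character to the front.
Applying both steps to "qndjtosdlx": "osdlxqndjt", then "tosdlxqndj".

tosdlxqndj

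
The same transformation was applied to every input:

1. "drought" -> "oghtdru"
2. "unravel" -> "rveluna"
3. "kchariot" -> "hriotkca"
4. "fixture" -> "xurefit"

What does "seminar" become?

mnarsei

What's happening: move the first 3 characters to the end (rotate left by 3), then swap the first and last characters.
Working it through for "seminar": intermediate "inarsem", final "mnarsei".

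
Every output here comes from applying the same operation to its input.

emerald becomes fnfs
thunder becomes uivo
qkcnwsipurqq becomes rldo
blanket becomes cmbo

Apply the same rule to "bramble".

csbn

The rule is to shift every letter 1 place forward in the alphabet (wrapping around), then keep only the first 4 characters.
On "bramble" that produces "csbn".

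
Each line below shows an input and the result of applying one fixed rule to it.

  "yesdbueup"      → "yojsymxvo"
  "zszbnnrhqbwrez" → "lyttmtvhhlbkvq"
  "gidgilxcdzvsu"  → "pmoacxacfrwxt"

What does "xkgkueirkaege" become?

Each output is the input with this applied: shift every letter 6 places backward in the alphabet (wrapping around), then move the last 3 characters to the front (rotate right by 3).
For "xkgkueirkaege", step one produces "reaeoycleuyay"; step two turns that into "yayreaeoycleu".
(Check on "yesdbueup": → "symxvoyoj" → "yojsymxvo" ✓)

yayreaeoycleu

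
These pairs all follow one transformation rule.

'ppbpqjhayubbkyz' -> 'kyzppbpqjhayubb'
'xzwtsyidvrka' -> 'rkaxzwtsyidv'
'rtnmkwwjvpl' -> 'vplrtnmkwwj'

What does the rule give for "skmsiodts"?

Looking at the pairs, the operation is to move the last 3 characters to the front (rotate right by 3).
Doing the same to "skmsiodts": "dtsskmsio".

dtsskmsio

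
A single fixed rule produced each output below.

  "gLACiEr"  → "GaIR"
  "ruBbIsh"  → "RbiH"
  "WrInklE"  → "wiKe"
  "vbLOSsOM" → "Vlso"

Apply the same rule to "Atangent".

aAGN

Looking at the pairs, the operation is to keep every other character starting from the first (positions 1st, 3rd, 5th, ...), then flip the case of every letter.
For "Atangent", step one produces "Aagn"; step two turns that into "aAGN".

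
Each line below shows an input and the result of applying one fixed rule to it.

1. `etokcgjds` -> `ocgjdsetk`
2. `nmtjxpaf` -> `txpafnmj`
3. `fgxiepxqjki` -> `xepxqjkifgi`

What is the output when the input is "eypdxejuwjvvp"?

The rule is to move the first 3 characters to the end (rotate left by 3), then swap the first and last characters.
Applying both steps to "eypdxejuwjvvp": "dxejuwjvvpeyp", then "pxejuwjvvpeyd".

pxejuwjvvpeyd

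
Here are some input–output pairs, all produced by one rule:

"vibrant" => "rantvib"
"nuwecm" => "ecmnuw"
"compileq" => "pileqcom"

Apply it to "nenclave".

In each case the input is transformed by: move the first 3 characters to the end (rotate left by 3).
Doing the same to "nenclave": "clavenen".

clavenen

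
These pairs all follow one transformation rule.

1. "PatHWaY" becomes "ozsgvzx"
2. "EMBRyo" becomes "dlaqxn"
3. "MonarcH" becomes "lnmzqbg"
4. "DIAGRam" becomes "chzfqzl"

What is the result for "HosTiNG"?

The transformation: shift every letter 1 place backward in the alphabet (wrapping around), then convert every letter to lowercase.
Applying both steps to "HosTiNG": "GnrShMF", then "gnrshmf".

gnrshmf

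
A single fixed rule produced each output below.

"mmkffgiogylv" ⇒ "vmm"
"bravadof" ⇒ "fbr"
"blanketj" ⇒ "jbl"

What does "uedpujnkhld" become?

The rule is to move the first 2 characters to the end (rotate left by 2), then keep only the last 3 characters.
"uedpujnkhld" → "dpujnkhldue" → "due".

due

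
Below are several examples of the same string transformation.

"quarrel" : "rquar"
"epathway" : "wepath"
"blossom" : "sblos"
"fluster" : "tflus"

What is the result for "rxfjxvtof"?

trxfjxv

The pattern: delete the last 2 characters, then move the last character to the front.
Starting from "rxfjxvtof": after the first operation, "rxfjxvt"; after the second, "trxfjxv".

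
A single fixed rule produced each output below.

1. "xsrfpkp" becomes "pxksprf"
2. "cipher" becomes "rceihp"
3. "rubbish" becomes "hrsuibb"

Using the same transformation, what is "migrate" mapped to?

emtiagr

What's happening: reverse the string, then take characters alternately from the front and the back (1st, last, 2nd, 2nd-last, ...).
For "migrate", step one produces "etargim"; step two turns that into "emtiagr".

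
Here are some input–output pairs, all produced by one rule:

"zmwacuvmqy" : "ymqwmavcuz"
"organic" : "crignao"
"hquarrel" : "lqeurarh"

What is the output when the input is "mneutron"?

In each case the input is transformed by: take characters alternately from the front and the back (1st, last, 2nd, 2nd-last, ...), then move the first character to the end.
For "mneutron", step one produces "mnnoerut"; step two turns that into "nnoerutm".
(Check on "zmwacuvmqy": → "zymqwmavcu" → "ymqwmavcuz" ✓)

nnoerutm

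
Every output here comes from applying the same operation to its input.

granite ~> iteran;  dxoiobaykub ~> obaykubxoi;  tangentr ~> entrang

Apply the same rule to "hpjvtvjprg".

tvjprgpjv

The transformation: delete the first character, then move the first 3 characters to the end (rotate left by 3).
On "hpjvtvjprg" that produces "tvjprgpjv".
(Check on "dxoiobaykub": → "xoiobaykub" → "obaykubxoi" ✓)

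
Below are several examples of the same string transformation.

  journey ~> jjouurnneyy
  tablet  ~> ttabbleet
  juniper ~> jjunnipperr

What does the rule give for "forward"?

fforrwaardd

The rule is to repeat every character 3 times, then keep every other character starting from the first (positions 1st, 3rd, 5th, ...).
Starting from "forward": after the first operation, "fffooorrrwwwaaarrrddd"; after the second, "fforrwaardd".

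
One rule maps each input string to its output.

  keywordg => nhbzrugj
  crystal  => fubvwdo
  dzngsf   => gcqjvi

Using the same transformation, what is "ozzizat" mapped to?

rcclcdw

Looking at the pairs, the operation is to shift every letter 3 places forward in the alphabet (wrapping around).
Doing the same to "ozzizat": "rcclcdw".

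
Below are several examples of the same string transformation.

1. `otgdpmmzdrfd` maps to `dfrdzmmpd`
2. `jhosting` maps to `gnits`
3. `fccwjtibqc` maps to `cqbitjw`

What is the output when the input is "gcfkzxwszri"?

irzswxzk

What's happening: reverse the string, then delete the last 3 characters.
Starting from "gcfkzxwszri": after the first operation, "irzswxzkfcg"; after the second, "irzswxzk".
(Check on "otgdpmmzdrfd": → "dfrdzmmpdgto" → "dfrdzmmpd" ✓)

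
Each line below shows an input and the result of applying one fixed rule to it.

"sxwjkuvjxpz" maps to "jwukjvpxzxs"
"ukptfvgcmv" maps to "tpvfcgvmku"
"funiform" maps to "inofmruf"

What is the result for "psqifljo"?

iqlfojsp

Looking at the pairs, the operation is to swap each adjacent pair of characters (1↔2, 3↔4, ...), then move the first 2 characters to the end (rotate left by 2).
On "psqifljo" that produces "iqlfojsp".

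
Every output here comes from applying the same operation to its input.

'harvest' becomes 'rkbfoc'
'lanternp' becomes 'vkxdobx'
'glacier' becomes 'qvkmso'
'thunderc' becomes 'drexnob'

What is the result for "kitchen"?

usdmro

In each case the input is transformed by: shift every letter 10 places forward in the alphabet (wrapping around), then delete the last character.
"kitchen" → "usdmrox" → "usdmro".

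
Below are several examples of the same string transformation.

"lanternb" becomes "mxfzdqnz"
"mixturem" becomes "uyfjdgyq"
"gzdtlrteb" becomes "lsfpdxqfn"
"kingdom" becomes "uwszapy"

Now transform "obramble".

Each output is the input with this applied: shift every letter 12 places forward in the alphabet (wrapping around), then swap each adjacent pair of characters (1↔2, 3↔4, ...).
"obramble" → "andmynxq" → "namdnyqx".

namdnyqx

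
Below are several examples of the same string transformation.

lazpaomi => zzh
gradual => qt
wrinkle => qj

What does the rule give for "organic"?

qm

Each output is the input with this applied: keep one character in every 3, starting at position 2 (positions 2nd, 5th, 8th, ...), then shift every letter 1 place backward in the alphabet (wrapping around).
Working it through for "organic": intermediate "rn", final "qm".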